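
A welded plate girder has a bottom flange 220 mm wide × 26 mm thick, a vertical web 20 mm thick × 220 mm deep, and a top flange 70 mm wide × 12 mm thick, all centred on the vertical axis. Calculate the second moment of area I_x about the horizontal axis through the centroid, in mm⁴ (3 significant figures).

I_x ≈ 8.24 × 10⁷ mm⁴

Treat the section as a set of non-overlapping primitives; coordinates are from the bounding-box lower-left.
Bottom plate: 220 × 26, A = 5 720 mm², y = 13 mm, Ī = 322 227 mm⁴.
Web plate: 20 × 220, A = 4 400 mm², y = 136 mm, Ī = 17 746 667 mm⁴.
Top plate: 70 × 12, A = 840 mm², y = 252 mm, Ī = 10 080 mm⁴.
Centroid: ȳ = ΣA·y / ΣA = 80.697 mm.
Transfer each piece to the horizontal axis through the centroid using Ī + A·d² with d = y − 80.697:
  bottom plate: d = -67.697 mm → contributes +26 536 384 mm⁴
  web plate: d = 55.303 mm → contributes +31 203 684 mm⁴
  top plate: d = 171.3 mm → contributes +24 659 620 mm⁴
Total I = 82 399 688 mm⁴.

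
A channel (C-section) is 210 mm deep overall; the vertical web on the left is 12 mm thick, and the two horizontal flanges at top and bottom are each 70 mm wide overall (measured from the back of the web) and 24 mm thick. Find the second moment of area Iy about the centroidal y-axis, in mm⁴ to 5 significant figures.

Break the section into simple shapes (no overlaps), measuring from the bottom-left corner of the bounding box.
Web: 12 × 210, A = 2 520 mm², x = 6 mm, Ī = 30 240 mm⁴.
Top flange (beyond web): 58 × 24, A = 1 392 mm², x = 41 mm, Ī = 390 224 mm⁴.
Bottom flange (beyond web): 58 × 24, A = 1 392 mm², x = 41 mm, Ī = 390 224 mm⁴.
Centroid: x̄ = ΣA·x / ΣA = 24.37104 mm.
Transfer each piece to the centroidal y-axis using Ī + A·d² with d = x − 24.37104:
  web: d = -18.37104 mm → contributes +880727.7 mm⁴
  top flange (beyond web): d = 16.62896 mm → contributes +775 143 mm⁴
  bottom flange (beyond web): d = 16.62896 mm → contributes +775 143 mm⁴
Total I = 2 431 014 mm⁴.

Iy ≈ 2.4310 × 10⁶ mm⁴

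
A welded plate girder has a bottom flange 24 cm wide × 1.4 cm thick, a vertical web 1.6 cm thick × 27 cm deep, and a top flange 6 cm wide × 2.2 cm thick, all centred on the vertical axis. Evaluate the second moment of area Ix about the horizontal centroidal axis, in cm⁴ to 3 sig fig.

Decompose the section into non-overlapping parts with the origin at the bottom-left of its bounding rectangle.
Bottom plate: 24 × 1.4, A = 33.6 cm², y = 0.7 cm, Ī = 5.488 cm⁴.
Web plate: 1.6 × 27, A = 43.2 cm², y = 14.9 cm, Ī = 2624.4 cm⁴.
Top plate: 6 × 2.2, A = 13.2 cm², y = 29.5 cm, Ī = 5.324 cm⁴.
Centroid: ȳ = ΣA·y / ΣA = 11.74 cm.
Transfer each piece to the horizontal centroidal axis using Ī + A·d² with d = y − 11.74:
  bottom plate: d = -11.04 cm → contributes +4100.7 cm⁴
  web plate: d = 3.16 cm → contributes +3055.8 cm⁴
  top plate: d = 17.76 cm → contributes +4168.8 cm⁴
Total I = 11 325 cm⁴.

Ix ≈ 1.13 × 10⁴ cm⁴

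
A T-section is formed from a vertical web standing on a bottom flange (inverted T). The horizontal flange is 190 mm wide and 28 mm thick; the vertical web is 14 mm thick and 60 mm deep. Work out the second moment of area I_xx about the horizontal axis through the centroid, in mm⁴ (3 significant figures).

Split into non-overlapping primitives; take the origin at the lower-left of the bounding box.
Flange: 190 × 28, A = 5 320 mm², y = 14 mm, Ī = 347 573 mm⁴.
Web: 14 × 60, A = 840 mm², y = 58 mm, Ī = 252 000 mm⁴.
Centroid: ȳ = ΣA·y / ΣA = 20 mm.
Transfer each piece to the horizontal axis through the centroid using Ī + A·d² with d = y − 20:
  flange: d = -6 mm → contributes +539 093 mm⁴
  web: d = 38 mm → contributes +1 464 960 mm⁴
Total I = 2 004 053 mm⁴.

I_xx ≈ 2.00 × 10⁶ mm⁴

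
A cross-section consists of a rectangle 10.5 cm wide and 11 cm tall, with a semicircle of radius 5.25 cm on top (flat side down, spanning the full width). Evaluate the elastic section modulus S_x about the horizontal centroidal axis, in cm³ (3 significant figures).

Split into non-overlapping primitives; take the origin at the lower-left of the bounding box.
Rectangular body: 10.5 × 11, A = 115.5 cm², y = 5.5 cm, Ī = 1164.6 cm⁴.
Semicircular cap: semicircle r = 5.25, A = 43.295 cm², y = 13.228 cm, Ī = 83.381 cm⁴.
Centroid: ȳ = ΣA·y / ΣA = 7.6071 cm.
Transfer each piece to the horizontal centroidal axis using Ī + A·d² with d = y − 7.6071:
  rectangular body: d = -2.1071 cm → contributes +1677.4 cm⁴
  semicircular cap: d = 5.6211 cm → contributes +1451.4 cm⁴
Total I = 3128.8 cm⁴.
Extreme fibre distance c = 8.6429 cm; S = I/c = 362 cm³.

S_x ≈ 362 cm³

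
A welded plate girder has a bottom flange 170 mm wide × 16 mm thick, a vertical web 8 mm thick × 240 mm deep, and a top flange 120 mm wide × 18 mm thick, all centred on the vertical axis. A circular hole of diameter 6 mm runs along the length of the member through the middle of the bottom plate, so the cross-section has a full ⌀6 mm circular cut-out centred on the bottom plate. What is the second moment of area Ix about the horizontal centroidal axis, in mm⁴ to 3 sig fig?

Ix ≈ 8.87 × 10⁷ mm⁴

Break the section into simple shapes (no overlaps), measuring from the bottom-left corner of the bounding box.
Bottom plate: 170 × 16, A = 2 720 mm², y = 8 mm, Ī = 58 027 mm⁴.
Web plate: 8 × 240, A = 1 920 mm², y = 136 mm, Ī = 9 216 000 mm⁴.
Top plate: 120 × 18, A = 2 160 mm², y = 265 mm, Ī = 58 320 mm⁴.
Hole (subtracted): ⌀6, A = 28.274 mm², y = 8 mm, Ī = 63.617 mm⁴.
Centroid: ȳ = ΣA·y / ΣA = 126.27 mm.
Transfer each piece to the horizontal centroidal axis using Ī + A·d² with d = y − 126.27:
  bottom plate: d = -118.27 mm → contributes +38 103 684 mm⁴
  web plate: d = 9.7318 mm → contributes +9 397 838 mm⁴
  top plate: d = 138.73 mm → contributes +41 630 769 mm⁴
  hole: d = -118.27 mm → contributes −395 547 mm⁴
Total I = 88 736 744 mm⁴.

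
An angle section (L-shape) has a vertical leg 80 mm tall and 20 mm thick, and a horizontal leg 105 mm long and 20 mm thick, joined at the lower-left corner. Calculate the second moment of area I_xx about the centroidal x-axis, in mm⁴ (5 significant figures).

I_xx ≈ 1.6518 × 10⁶ mm⁴

Split into non-overlapping primitives; take the origin at the lower-left of the bounding box.
Vertical leg: 20 × 80, A = 1 600 mm², y = 40 mm, Ī = 853333.3 mm⁴.
Horizontal leg (remainder): 85 × 20, A = 1 700 mm², y = 10 mm, Ī = 56666.67 mm⁴.
Centroid: ȳ = ΣA·y / ΣA = 24.54545 mm.
Transfer each piece to the centroidal x-axis using Ī + A·d² with d = y − 24.54545:
  vertical leg: d = 15.45455 mm → contributes +1 235 482 mm⁴
  horizontal leg (remainder): d = -14.54545 mm → contributes +416336.1 mm⁴
Total I = 1 651 818 mm⁴.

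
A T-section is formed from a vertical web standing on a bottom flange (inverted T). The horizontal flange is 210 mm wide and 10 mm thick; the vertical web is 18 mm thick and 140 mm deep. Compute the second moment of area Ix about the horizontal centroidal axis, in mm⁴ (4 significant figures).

Break the section into simple shapes (no overlaps), measuring from the bottom-left corner of the bounding box.
Flange: 210 × 10, A = 2 100 mm², y = 5 mm, Ī = 17 500 mm⁴.
Web: 18 × 140, A = 2 520 mm², y = 80 mm, Ī = 4 116 000 mm⁴.
Centroid: ȳ = ΣA·y / ΣA = 45.9091 mm.
Transfer each piece to the horizontal centroidal axis using Ī + A·d² with d = y − 45.9091:
  flange: d = -40.9091 mm → contributes +3 531 963 mm⁴
  web: d = 34.0909 mm → contributes +7 044 719 mm⁴
Total I = 10 576 682 mm⁴.

Ix ≈ 1.058 × 10⁷ mm⁴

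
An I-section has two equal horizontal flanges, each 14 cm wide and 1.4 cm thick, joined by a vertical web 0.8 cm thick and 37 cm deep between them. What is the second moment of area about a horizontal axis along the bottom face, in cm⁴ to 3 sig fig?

I_base ≈ 4.51 × 10⁴ cm⁴

Break the section into simple shapes (no overlaps), measuring from the bottom-left corner of the bounding box.
Bottom flange: 14 × 1.4, A = 19.6 cm², y = 0.7 cm, Ī = 3.2013 cm⁴.
Web: 0.8 × 37, A = 29.6 cm², y = 19.9 cm, Ī = 3376.9 cm⁴.
Top flange: 14 × 1.4, A = 19.6 cm², y = 39.1 cm, Ī = 3.2013 cm⁴.
Transfer each piece to a horizontal axis along the bottom face using Ī + A·d² with d = y − 0:
  bottom flange: d = 0.7 cm → contributes +12.805 cm⁴
  web: d = 19.9 cm → contributes +15 099 cm⁴
  top flange: d = 39.1 cm → contributes +29 968 cm⁴
Total I = 45 079 cm⁴.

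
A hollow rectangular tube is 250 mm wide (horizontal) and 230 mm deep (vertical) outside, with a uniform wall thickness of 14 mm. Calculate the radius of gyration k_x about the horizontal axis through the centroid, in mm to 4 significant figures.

Treat the section as a set of non-overlapping primitives; coordinates are from the bounding-box lower-left.
Outer rectangle: 250 × 230, A = 57 500 mm², y = 115 mm, Ī = 253 479 167 mm⁴.
Inner void (subtracted): 222 × 202, A = 44 844 mm², y = 115 mm, Ī = 152 484 548 mm⁴.
By symmetry the centroid is at mid-height, ȳ = 115 mm.
All pieces are centred on the horizontal axis through the centroid, so I = ΣĪ (holes subtracted) = 100 994 619 mm⁴.
Radius of gyration: k = √(I/A) = √(100 994 619 / 12 656) = 89.3307 mm.

k_x ≈ 89.33 mm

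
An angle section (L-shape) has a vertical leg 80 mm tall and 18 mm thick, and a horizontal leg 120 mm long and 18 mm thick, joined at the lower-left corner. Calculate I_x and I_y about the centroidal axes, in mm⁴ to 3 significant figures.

I_x ≈ 1.59 × 10⁶ mm⁴, I_y ≈ 4.54 × 10⁶ mm⁴

Treat the section as a set of non-overlapping primitives; coordinates are from the bounding-box lower-left.
Vertical leg: 18 × 80, A = 1 440 mm², y = 40 mm, Ī = 768 000 mm⁴.
Horizontal leg (remainder): 102 × 18, A = 1 836 mm², y = 9 mm, Ī = 49 572 mm⁴.
Centroid: ȳ = ΣA·y / ΣA = 22.626 mm.
Transfer each piece to the centroidal x-axis using Ī + A·d² with d = y − 22.626:
  vertical leg: d = 17.374 mm → contributes +1 202 654 mm⁴
  horizontal leg (remainder): d = -13.626 mm → contributes +390 477 mm⁴
Total I = 1 593 131 mm⁴.
For the y-axis: x̄ = 42.626 mm.
Repeating about the centroidal y-axis gives I_y = 4 536 011 mm⁴.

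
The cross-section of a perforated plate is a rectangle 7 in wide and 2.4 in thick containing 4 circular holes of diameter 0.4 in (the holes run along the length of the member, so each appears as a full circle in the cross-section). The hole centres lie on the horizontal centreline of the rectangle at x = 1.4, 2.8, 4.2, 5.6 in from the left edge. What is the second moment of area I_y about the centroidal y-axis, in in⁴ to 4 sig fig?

Treat the section as a set of non-overlapping primitives; coordinates are from the bounding-box lower-left.
Plate: 7 × 2.4, A = 16.8 in², x = 3.5 in, Ī = 68.6 in⁴.
Hole 1 (subtracted): ⌀0.4, A = 0.125664 in², x = 1.4 in, Ī = 0.00125664 in⁴.
Hole 2 (subtracted): ⌀0.4, A = 0.125664 in², x = 2.8 in, Ī = 0.00125664 in⁴.
Hole 3 (subtracted): ⌀0.4, A = 0.125664 in², x = 4.2 in, Ī = 0.00125664 in⁴.
Hole 4 (subtracted): ⌀0.4, A = 0.125664 in², x = 5.6 in, Ī = 0.00125664 in⁴.
By symmetry the centroid is at mid-width, x̄ = 3.5 in.
Transfer each piece to the centroidal y-axis using Ī + A·d² with d = x − 3.5:
  plate: d = 0 in → contributes +68.6 in⁴
  hole 1: d = -2.1 in → contributes −0.555434 in⁴
  hole 2: d = -0.7 in → contributes −0.0628319 in⁴
  hole 3: d = 0.7 in → contributes −0.0628319 in⁴
  hole 4: d = 2.1 in → contributes −0.555434 in⁴
Total I = 67.3635 in⁴.

I_y ≈ 67.36 in⁴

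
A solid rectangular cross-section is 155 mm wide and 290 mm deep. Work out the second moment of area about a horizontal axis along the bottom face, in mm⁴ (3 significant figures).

I_base ≈ 1.26 × 10⁹ mm⁴

The section: 155 × 290, A = 44 950 mm², y = 145 mm, Ī = 315 024 583 mm⁴.
Transfer it to the base of the section using Ī + A·d² with d = y − 0:
  the section: d = 145 mm → contributes +1 260 098 333 mm⁴
Total I = 1 260 098 333 mm⁴.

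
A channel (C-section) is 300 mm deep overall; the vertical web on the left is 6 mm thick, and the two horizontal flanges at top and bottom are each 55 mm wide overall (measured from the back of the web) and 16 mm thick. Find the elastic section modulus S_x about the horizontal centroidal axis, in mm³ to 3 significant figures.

Decompose the section into non-overlapping parts with the origin at the bottom-left of its bounding rectangle.
Web: 6 × 300, A = 1 800 mm², y = 150 mm, Ī = 13 500 000 mm⁴.
Top flange (beyond web): 49 × 16, A = 784 mm², y = 292 mm, Ī = 16 725 mm⁴.
Bottom flange (beyond web): 49 × 16, A = 784 mm², y = 8 mm, Ī = 16 725 mm⁴.
By symmetry the centroid is at mid-height, ȳ = 150 mm.
Transfer each piece to the horizontal centroidal axis using Ī + A·d² with d = y − 150:
  web: d = 0 mm → contributes +13 500 000 mm⁴
  top flange (beyond web): d = 142 mm → contributes +15 825 301 mm⁴
  bottom flange (beyond web): d = -142 mm → contributes +15 825 301 mm⁴
Total I = 45 150 603 mm⁴.
Extreme fibre distance c = 150 mm; S = I/c = 301 004 mm³.

S_x ≈ 3.01 × 10⁵ mm³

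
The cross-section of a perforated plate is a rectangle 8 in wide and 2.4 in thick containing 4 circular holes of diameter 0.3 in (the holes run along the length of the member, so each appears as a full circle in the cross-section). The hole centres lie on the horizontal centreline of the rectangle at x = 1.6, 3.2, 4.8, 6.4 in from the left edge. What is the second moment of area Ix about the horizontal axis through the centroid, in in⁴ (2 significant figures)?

Split into non-overlapping primitives; take the origin at the lower-left of the bounding box.
Plate: 8 × 2.4, A = 19.2 in², y = 1.2 in, Ī = 9.216 in⁴.
Hole 1 (subtracted): ⌀0.3, A = 0.07069 in², y = 1.2 in, Ī = 0.0003976 in⁴.
Hole 2 (subtracted): ⌀0.3, A = 0.07069 in², y = 1.2 in, Ī = 0.0003976 in⁴.
Hole 3 (subtracted): ⌀0.3, A = 0.07069 in², y = 1.2 in, Ī = 0.0003976 in⁴.
Hole 4 (subtracted): ⌀0.3, A = 0.07069 in², y = 1.2 in, Ī = 0.0003976 in⁴.
By symmetry the centroid is at mid-height, ȳ = 1.2 in.
All pieces are centred on the horizontal axis through the centroid, so I = ΣĪ (holes subtracted) = 9.214 in⁴.

Ix ≈ 9.2 in⁴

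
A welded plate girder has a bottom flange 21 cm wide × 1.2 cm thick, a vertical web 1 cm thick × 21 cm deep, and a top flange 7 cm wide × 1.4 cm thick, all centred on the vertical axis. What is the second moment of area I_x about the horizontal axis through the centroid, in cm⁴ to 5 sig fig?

I_x ≈ 4594.8 cm⁴

Break the section into simple shapes (no overlaps), measuring from the bottom-left corner of the bounding box.
Bottom plate: 21 × 1.2, A = 25.2 cm², y = 0.6 cm, Ī = 3.024 cm⁴.
Web plate: 1 × 21, A = 21 cm², y = 11.7 cm, Ī = 771.75 cm⁴.
Top plate: 7 × 1.4, A = 9.8 cm², y = 22.9 cm, Ī = 1.600667 cm⁴.
Centroid: ȳ = ΣA·y / ΣA = 8.665 cm.
Transfer each piece to the horizontal axis through the centroid using Ī + A·d² with d = y − 8.665:
  bottom plate: d = -8.065 cm → contributes +1642.138 cm⁴
  web plate: d = 3.035 cm → contributes +965.1857 cm⁴
  top plate: d = 14.235 cm → contributes +1987.426 cm⁴
Total I = 4594.75 cm⁴.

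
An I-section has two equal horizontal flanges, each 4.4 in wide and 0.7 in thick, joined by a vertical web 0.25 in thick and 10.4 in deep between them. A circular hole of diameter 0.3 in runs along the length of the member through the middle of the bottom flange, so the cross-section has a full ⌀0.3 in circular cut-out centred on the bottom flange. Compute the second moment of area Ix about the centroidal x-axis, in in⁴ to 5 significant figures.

Ix ≈ 211.23 in⁴

Decompose the section into non-overlapping parts with the origin at the bottom-left of its bounding rectangle.
Bottom flange: 4.4 × 0.7, A = 3.08 in², y = 0.35 in, Ī = 0.1257667 in⁴.
Web: 0.25 × 10.4, A = 2.6 in², y = 5.9 in, Ī = 23.43467 in⁴.
Top flange: 4.4 × 0.7, A = 3.08 in², y = 11.45 in, Ī = 0.1257667 in⁴.
Hole (subtracted): ⌀0.3, A = 0.07068583 in², y = 0.35 in, Ī = 0.0003976078 in⁴.
Centroid: ȳ = ΣA·y / ΣA = 5.945148 in.
Transfer each piece to the centroidal x-axis using Ī + A·d² with d = y − 5.945148:
  bottom flange: d = -5.595148 in → contributes +96.54727 in⁴
  web: d = -0.04514814 in → contributes +23.43997 in⁴
  top flange: d = 5.504852 in → contributes +93.46022 in⁴
  hole: d = -5.595148 in → contributes −2.213266 in⁴
Total I = 211.2342 in⁴.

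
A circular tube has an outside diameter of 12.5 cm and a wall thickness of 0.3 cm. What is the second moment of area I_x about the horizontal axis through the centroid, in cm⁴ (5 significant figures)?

Break the section into simple shapes (no overlaps), measuring from the bottom-left corner of the bounding box.
Outer circle: ⌀12.5, A = 122.7185 cm², y = 6.25 cm, Ī = 1198.422 cm⁴.
Bore (subtracted): ⌀11.9, A = 111.2202 cm², y = 6.25 cm, Ī = 984.3686 cm⁴.
By symmetry the centroid is at mid-height, ȳ = 6.25 cm.
All pieces are centred on the horizontal axis through the centroid, so I = ΣĪ (holes subtracted) = 214.0539 cm⁴.

I_x ≈ 214.05 cm⁴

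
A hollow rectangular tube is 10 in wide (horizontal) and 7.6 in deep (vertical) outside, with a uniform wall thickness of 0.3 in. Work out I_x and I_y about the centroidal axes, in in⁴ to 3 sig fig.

Decompose the section into non-overlapping parts with the origin at the bottom-left of its bounding rectangle.
Outer rectangle: 10 × 7.6, A = 76 in², y = 3.8 in, Ī = 365.81 in⁴.
Inner void (subtracted): 9.4 × 7, A = 65.8 in², y = 3.8 in, Ī = 268.68 in⁴.
By symmetry the centroid is at mid-height, ȳ = 3.8 in.
All pieces are centred on the centroidal x-axis, so I = ΣĪ (holes subtracted) = 97.13 in⁴.
Repeating about the centroidal y-axis gives I_y = 148.83 in⁴.

I_x ≈ 97.1 in⁴, I_y ≈ 149 in⁴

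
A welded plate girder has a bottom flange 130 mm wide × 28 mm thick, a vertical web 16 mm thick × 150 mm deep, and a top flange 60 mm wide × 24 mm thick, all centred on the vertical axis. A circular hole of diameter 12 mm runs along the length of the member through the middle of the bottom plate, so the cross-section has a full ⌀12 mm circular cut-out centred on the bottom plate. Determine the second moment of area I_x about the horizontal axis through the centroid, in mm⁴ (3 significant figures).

I_x ≈ 3.88 × 10⁷ mm⁴

Decompose the section into non-overlapping parts with the origin at the bottom-left of its bounding rectangle.
Bottom plate: 130 × 28, A = 3 640 mm², y = 14 mm, Ī = 237 813 mm⁴.
Web plate: 16 × 150, A = 2 400 mm², y = 103 mm, Ī = 4 500 000 mm⁴.
Top plate: 60 × 24, A = 1 440 mm², y = 190 mm, Ī = 69 120 mm⁴.
Hole (subtracted): ⌀12, A = 113.1 mm², y = 14 mm, Ī = 1017.9 mm⁴.
Centroid: ȳ = ΣA·y / ΣA = 77.397 mm.
Transfer each piece to the horizontal axis through the centroid using Ī + A·d² with d = y − 77.397:
  bottom plate: d = -63.397 mm → contributes +14 867 657 mm⁴
  web plate: d = 25.603 mm → contributes +6 073 225 mm⁴
  top plate: d = 112.6 mm → contributes +18 327 487 mm⁴
  hole: d = -63.397 mm → contributes −455 577 mm⁴
Total I = 38 812 791 mm⁴.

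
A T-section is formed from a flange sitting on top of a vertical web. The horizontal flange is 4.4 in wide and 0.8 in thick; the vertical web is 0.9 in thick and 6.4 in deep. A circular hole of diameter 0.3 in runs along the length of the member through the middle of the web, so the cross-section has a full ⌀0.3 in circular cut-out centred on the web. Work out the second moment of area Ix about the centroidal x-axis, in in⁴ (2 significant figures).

Ix ≈ 48 in⁴

Break the section into simple shapes (no overlaps), measuring from the bottom-left corner of the bounding box.
Flange: 4.4 × 0.8, A = 3.52 in², y = 6.8 in, Ī = 0.1877 in⁴.
Web: 0.9 × 6.4, A = 5.76 in², y = 3.2 in, Ī = 19.66 in⁴.
Hole (subtracted): ⌀0.3, A = 0.07069 in², y = 3.2 in, Ī = 0.0003976 in⁴.
Centroid: ȳ = ΣA·y / ΣA = 4.576 in.
Transfer each piece to the centroidal x-axis using Ī + A·d² with d = y − 4.576:
  flange: d = 2.224 in → contributes +17.6 in⁴
  web: d = -1.376 in → contributes +30.57 in⁴
  hole: d = -1.376 in → contributes −0.1342 in⁴
Total I = 48.03 in⁴.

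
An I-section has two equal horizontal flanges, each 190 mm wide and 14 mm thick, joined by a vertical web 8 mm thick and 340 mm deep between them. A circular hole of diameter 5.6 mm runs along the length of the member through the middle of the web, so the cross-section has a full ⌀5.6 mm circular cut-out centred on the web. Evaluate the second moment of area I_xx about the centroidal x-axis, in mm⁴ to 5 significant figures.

Decompose the section into non-overlapping parts with the origin at the bottom-left of its bounding rectangle.
Bottom flange: 190 × 14, A = 2 660 mm², y = 7 mm, Ī = 43446.67 mm⁴.
Web: 8 × 340, A = 2 720 mm², y = 184 mm, Ī = 26 202 667 mm⁴.
Top flange: 190 × 14, A = 2 660 mm², y = 361 mm, Ī = 43446.67 mm⁴.
Hole (subtracted): ⌀5.6, A = 24.63009 mm², y = 184 mm, Ī = 48.27497 mm⁴.
By symmetry the centroid is at mid-height, ȳ = 184 mm.
Transfer each piece to the centroidal x-axis using Ī + A·d² with d = y − 184:
  bottom flange: d = -177 mm → contributes +83 378 587 mm⁴
  web: d = 0 mm → contributes +26 202 667 mm⁴
  top flange: d = 177 mm → contributes +83 378 587 mm⁴
  hole: d = 0 mm → contributes −48.27497 mm⁴
Total I = 192 959 792 mm⁴.

I_xx ≈ 1.9296 × 10⁸ mm⁴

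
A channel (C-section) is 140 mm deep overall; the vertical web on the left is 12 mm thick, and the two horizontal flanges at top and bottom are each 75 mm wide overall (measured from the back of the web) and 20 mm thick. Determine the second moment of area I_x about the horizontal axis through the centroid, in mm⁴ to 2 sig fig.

I_x ≈ 1.2 × 10⁷ mm⁴

Decompose the section into non-overlapping parts with the origin at the bottom-left of its bounding rectangle.
Web: 12 × 140, A = 1 680 mm², y = 70 mm, Ī = 2 744 000 mm⁴.
Top flange (beyond web): 63 × 20, A = 1 260 mm², y = 130 mm, Ī = 42 000 mm⁴.
Bottom flange (beyond web): 63 × 20, A = 1 260 mm², y = 10 mm, Ī = 42 000 mm⁴.
By symmetry the centroid is at mid-height, ȳ = 70 mm.
Transfer each piece to the horizontal axis through the centroid using Ī + A·d² with d = y − 70:
  web: d = 0 mm → contributes +2 744 000 mm⁴
  top flange (beyond web): d = 60 mm → contributes +4 578 000 mm⁴
  bottom flange (beyond web): d = -60 mm → contributes +4 578 000 mm⁴
Total I = 11 900 000 mm⁴.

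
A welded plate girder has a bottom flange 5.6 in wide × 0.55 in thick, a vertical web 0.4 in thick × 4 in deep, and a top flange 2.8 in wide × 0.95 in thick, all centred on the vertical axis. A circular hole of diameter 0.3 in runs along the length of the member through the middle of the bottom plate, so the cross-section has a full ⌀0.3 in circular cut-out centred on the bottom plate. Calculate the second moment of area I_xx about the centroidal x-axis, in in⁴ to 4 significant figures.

I_xx ≈ 34.27 in⁴

Treat the section as a set of non-overlapping primitives; coordinates are from the bounding-box lower-left.
Bottom plate: 5.6 × 0.55, A = 3.08 in², y = 0.275 in, Ī = 0.0776417 in⁴.
Web plate: 0.4 × 4, A = 1.6 in², y = 2.55 in, Ī = 2.13333 in⁴.
Top plate: 2.8 × 0.95, A = 2.66 in², y = 5.025 in, Ī = 0.200054 in⁴.
Hole (subtracted): ⌀0.3, A = 0.0706858 in², y = 0.275 in, Ī = 0.000397608 in⁴.
Centroid: ȳ = ΣA·y / ΣA = 2.51386 in.
Transfer each piece to the centroidal x-axis using Ī + A·d² with d = y − 2.51386:
  bottom plate: d = -2.23886 in → contributes +15.5162 in⁴
  web plate: d = 0.0361368 in → contributes +2.13542 in⁴
  top plate: d = 2.51114 in → contributes +16.9735 in⁴
  hole: d = -2.23886 in → contributes −0.354711 in⁴
Total I = 34.2704 in⁴.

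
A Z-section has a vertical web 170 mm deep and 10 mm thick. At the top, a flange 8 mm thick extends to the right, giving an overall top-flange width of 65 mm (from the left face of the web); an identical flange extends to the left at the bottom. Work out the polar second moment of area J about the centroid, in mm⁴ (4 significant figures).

J ≈ 1.104 × 10⁷ mm⁴

Split into non-overlapping primitives; take the origin at the lower-left of the bounding box.
Web: 10 × 170, A = 1 700 mm², y = 85 mm, Ī = 4 094 167 mm⁴.
Top flange (beyond web): 55 × 8, A = 440 mm², y = 166 mm, Ī = 2346.67 mm⁴.
Bottom flange (beyond web): 55 × 8, A = 440 mm², y = 4 mm, Ī = 2346.67 mm⁴.
Centroid: ȳ = ΣA·y / ΣA = 85 mm.
Transfer each piece to the centroidal x-axis using Ī + A·d² with d = y − 85:
  web: d = 0 mm → contributes +4 094 167 mm⁴
  top flange (beyond web): d = 81 mm → contributes +2 889 187 mm⁴
  bottom flange (beyond web): d = -81 mm → contributes +2 889 187 mm⁴
Total I = 9 872 540 mm⁴.
For the y-axis: x̄ = 60 mm.
Repeating about the centroidal y-axis gives I_y = 1 165 500 mm⁴.
Polar second moment: J = I_x + I_y = 11 038 040 mm⁴.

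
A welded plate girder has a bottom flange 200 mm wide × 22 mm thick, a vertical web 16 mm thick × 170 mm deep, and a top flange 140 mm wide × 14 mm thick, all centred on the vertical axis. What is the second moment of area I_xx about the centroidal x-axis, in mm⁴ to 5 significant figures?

Break the section into simple shapes (no overlaps), measuring from the bottom-left corner of the bounding box.
Bottom plate: 200 × 22, A = 4 400 mm², y = 11 mm, Ī = 177466.7 mm⁴.
Web plate: 16 × 170, A = 2 720 mm², y = 107 mm, Ī = 6 550 667 mm⁴.
Top plate: 140 × 14, A = 1 960 mm², y = 199 mm, Ī = 32013.33 mm⁴.
Centroid: ȳ = ΣA·y / ΣA = 80.33921 mm.
Transfer each piece to the centroidal x-axis using Ī + A·d² with d = y − 80.33921:
  bottom plate: d = -69.33921 mm → contributes +21 332 339 mm⁴
  web plate: d = 26.66079 mm → contributes +8 484 037 mm⁴
  top plate: d = 118.6608 mm → contributes +27 629 566 mm⁴
Total I = 57 445 942 mm⁴.

I_xx ≈ 5.7446 × 10⁷ mm⁴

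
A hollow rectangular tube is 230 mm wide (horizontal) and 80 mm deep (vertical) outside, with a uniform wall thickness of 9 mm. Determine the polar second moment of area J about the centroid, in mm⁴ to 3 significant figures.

Break the section into simple shapes (no overlaps), measuring from the bottom-left corner of the bounding box.
Outer rectangle: 230 × 80, A = 18 400 mm², y = 40 mm, Ī = 9 813 333 mm⁴.
Inner void (subtracted): 212 × 62, A = 13 144 mm², y = 40 mm, Ī = 4 210 461 mm⁴.
By symmetry the centroid is at mid-height, ȳ = 40 mm.
All pieces are centred on the centroidal x-axis, so I = ΣĪ (holes subtracted) = 5 602 872 mm⁴.
Repeating about the centroidal y-axis gives I_y = 31 884 672 mm⁴.
Polar second moment: J = I_x + I_y = 37 487 544 mm⁴.

J ≈ 3.75 × 10⁷ mm⁴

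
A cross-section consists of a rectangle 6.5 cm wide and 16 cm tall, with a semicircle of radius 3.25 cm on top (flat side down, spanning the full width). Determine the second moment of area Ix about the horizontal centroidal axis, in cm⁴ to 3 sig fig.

Decompose the section into non-overlapping parts with the origin at the bottom-left of its bounding rectangle.
Rectangular body: 6.5 × 16, A = 104 cm², y = 8 cm, Ī = 2218.7 cm⁴.
Semicircular cap: semicircle r = 3.25, A = 16.592 cm², y = 17.379 cm, Ī = 12.245 cm⁴.
Centroid: ȳ = ΣA·y / ΣA = 9.2905 cm.
Transfer each piece to the horizontal centroidal axis using Ī + A·d² with d = y − 9.2905:
  rectangular body: d = -1.2905 cm → contributes +2391.9 cm⁴
  semicircular cap: d = 8.0889 cm → contributes +1097.8 cm⁴
Total I = 3489.7 cm⁴.

Ix ≈ 3490 cm⁴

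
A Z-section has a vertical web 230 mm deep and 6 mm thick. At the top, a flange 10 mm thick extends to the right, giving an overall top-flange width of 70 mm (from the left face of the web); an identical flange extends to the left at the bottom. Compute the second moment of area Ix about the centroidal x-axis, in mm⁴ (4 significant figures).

Ix ≈ 2.158 × 10⁷ mm⁴

Decompose the section into non-overlapping parts with the origin at the bottom-left of its bounding rectangle.
Web: 6 × 230, A = 1 380 mm², y = 115 mm, Ī = 6 083 500 mm⁴.
Top flange (beyond web): 64 × 10, A = 640 mm², y = 225 mm, Ī = 5333.33 mm⁴.
Bottom flange (beyond web): 64 × 10, A = 640 mm², y = 5 mm, Ī = 5333.33 mm⁴.
Centroid: ȳ = ΣA·y / ΣA = 115 mm.
Transfer each piece to the centroidal x-axis using Ī + A·d² with d = y − 115:
  web: d = 0 mm → contributes +6 083 500 mm⁴
  top flange (beyond web): d = 110 mm → contributes +7 749 333 mm⁴
  bottom flange (beyond web): d = -110 mm → contributes +7 749 333 mm⁴
Total I = 21 582 167 mm⁴.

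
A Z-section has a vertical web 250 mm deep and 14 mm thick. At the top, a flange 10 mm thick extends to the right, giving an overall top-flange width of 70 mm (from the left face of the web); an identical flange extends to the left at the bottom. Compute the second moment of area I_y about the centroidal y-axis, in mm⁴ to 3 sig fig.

I_y ≈ 1.72 × 10⁶ mm⁴

Treat the section as a set of non-overlapping primitives; coordinates are from the bounding-box lower-left.
Web: 14 × 250, A = 3 500 mm², x = 63 mm, Ī = 57 167 mm⁴.
Top flange (beyond web): 56 × 10, A = 560 mm², x = 98 mm, Ī = 146 347 mm⁴.
Bottom flange (beyond web): 56 × 10, A = 560 mm², x = 28 mm, Ī = 146 347 mm⁴.
Centroid: x̄ = ΣA·x / ΣA = 63 mm.
Transfer each piece to the centroidal y-axis using Ī + A·d² with d = x − 63:
  web: d = 0 mm → contributes +57 167 mm⁴
  top flange (beyond web): d = 35 mm → contributes +832 347 mm⁴
  bottom flange (beyond web): d = -35 mm → contributes +832 347 mm⁴
Total I = 1 721 860 mm⁴.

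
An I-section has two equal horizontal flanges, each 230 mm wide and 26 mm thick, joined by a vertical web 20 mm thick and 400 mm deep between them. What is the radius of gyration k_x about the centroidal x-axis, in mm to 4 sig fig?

Split into non-overlapping primitives; take the origin at the lower-left of the bounding box.
Bottom flange: 230 × 26, A = 5 980 mm², y = 13 mm, Ī = 336 873 mm⁴.
Web: 20 × 400, A = 8 000 mm², y = 226 mm, Ī = 106 666 667 mm⁴.
Top flange: 230 × 26, A = 5 980 mm², y = 439 mm, Ī = 336 873 mm⁴.
By symmetry the centroid is at mid-height, ȳ = 226 mm.
Transfer each piece to the centroidal x-axis using Ī + A·d² with d = y − 226:
  bottom flange: d = -213 mm → contributes +271 643 493 mm⁴
  web: d = 0 mm → contributes +106 666 667 mm⁴
  top flange: d = 213 mm → contributes +271 643 493 mm⁴
Total I = 649 953 653 mm⁴.
Radius of gyration: k = √(I/A) = √(649 953 653 / 19 960) = 180.452 mm.

k_x ≈ 180.5 mm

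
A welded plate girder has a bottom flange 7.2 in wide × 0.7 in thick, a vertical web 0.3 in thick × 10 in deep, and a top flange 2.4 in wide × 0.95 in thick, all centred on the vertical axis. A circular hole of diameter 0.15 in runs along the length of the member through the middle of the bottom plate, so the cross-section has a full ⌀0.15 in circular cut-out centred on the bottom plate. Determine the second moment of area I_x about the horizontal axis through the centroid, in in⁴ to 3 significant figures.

Split into non-overlapping primitives; take the origin at the lower-left of the bounding box.
Bottom plate: 7.2 × 0.7, A = 5.04 in², y = 0.35 in, Ī = 0.2058 in⁴.
Web plate: 0.3 × 10, A = 3 in², y = 5.7 in, Ī = 25 in⁴.
Top plate: 2.4 × 0.95, A = 2.28 in², y = 11.175 in, Ī = 0.17148 in⁴.
Hole (subtracted): ⌀0.15, A = 0.017671 in², y = 0.35 in, Ī = 0.00002485 in⁴.
Centroid: ȳ = ΣA·y / ΣA = 4.3036 in.
Transfer each piece to the horizontal axis through the centroid using Ī + A·d² with d = y − 4.3036:
  bottom plate: d = -3.9536 in → contributes +78.985 in⁴
  web plate: d = 1.3964 in → contributes +30.85 in⁴
  top plate: d = 6.8714 in → contributes +107.83 in⁴
  hole: d = -3.9536 in → contributes −0.27624 in⁴
Total I = 217.38 in⁴.

I_x ≈ 217 in⁴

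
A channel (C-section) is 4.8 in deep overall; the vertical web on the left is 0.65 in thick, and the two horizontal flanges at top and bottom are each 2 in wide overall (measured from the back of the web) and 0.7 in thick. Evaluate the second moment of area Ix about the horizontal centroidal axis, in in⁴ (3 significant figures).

Treat the section as a set of non-overlapping primitives; coordinates are from the bounding-box lower-left.
Web: 0.65 × 4.8, A = 3.12 in², y = 2.4 in, Ī = 5.9904 in⁴.
Top flange (beyond web): 1.35 × 0.7, A = 0.945 in², y = 4.45 in, Ī = 0.038588 in⁴.
Bottom flange (beyond web): 1.35 × 0.7, A = 0.945 in², y = 0.35 in, Ī = 0.038588 in⁴.
By symmetry the centroid is at mid-height, ȳ = 2.4 in.
Transfer each piece to the horizontal centroidal axis using Ī + A·d² with d = y − 2.4:
  web: d = 0 in → contributes +5.9904 in⁴
  top flange (beyond web): d = 2.05 in → contributes +4.01 in⁴
  bottom flange (beyond web): d = -2.05 in → contributes +4.01 in⁴
Total I = 14.01 in⁴.

Ix ≈ 14.0 in⁴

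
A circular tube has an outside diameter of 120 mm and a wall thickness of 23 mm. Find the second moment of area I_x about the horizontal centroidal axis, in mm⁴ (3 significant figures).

I_x ≈ 8.71 × 10⁶ mm⁴

Split into non-overlapping primitives; take the origin at the lower-left of the bounding box.
Outer circle: ⌀120, A = 11 310 mm², y = 60 mm, Ī = 10 178 760 mm⁴.
Bore (subtracted): ⌀74, A = 4300.8 mm², y = 60 mm, Ī = 1 471 963 mm⁴.
By symmetry the centroid is at mid-height, ȳ = 60 mm.
All pieces are centred on the horizontal centroidal axis, so I = ΣĪ (holes subtracted) = 8 706 798 mm⁴.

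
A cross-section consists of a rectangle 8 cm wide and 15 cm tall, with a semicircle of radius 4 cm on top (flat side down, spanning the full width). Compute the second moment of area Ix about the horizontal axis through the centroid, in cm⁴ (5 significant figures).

Ix ≈ 4036.1 cm⁴

Decompose the section into non-overlapping parts with the origin at the bottom-left of its bounding rectangle.
Rectangular body: 8 × 15, A = 120 cm², y = 7.5 cm, Ī = 2 250 cm⁴.
Semicircular cap: semicircle r = 4, A = 25.13274 cm², y = 16.69765 cm, Ī = 28.09778 cm⁴.
Centroid: ȳ = ΣA·y / ΣA = 9.092764 cm.
Transfer each piece to the horizontal axis through the centroid using Ī + A·d² with d = y − 9.092764:
  rectangular body: d = -1.592764 cm → contributes +2554.428 cm⁴
  semicircular cap: d = 7.604889 cm → contributes +1481.633 cm⁴
Total I = 4036.061 cm⁴.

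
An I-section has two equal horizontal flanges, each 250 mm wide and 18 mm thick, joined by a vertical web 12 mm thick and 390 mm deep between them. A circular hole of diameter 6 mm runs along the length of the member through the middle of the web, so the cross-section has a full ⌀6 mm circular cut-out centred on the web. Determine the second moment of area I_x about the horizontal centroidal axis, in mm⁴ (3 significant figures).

Decompose the section into non-overlapping parts with the origin at the bottom-left of its bounding rectangle.
Bottom flange: 250 × 18, A = 4 500 mm², y = 9 mm, Ī = 121 500 mm⁴.
Web: 12 × 390, A = 4 680 mm², y = 213 mm, Ī = 59 319 000 mm⁴.
Top flange: 250 × 18, A = 4 500 mm², y = 417 mm, Ī = 121 500 mm⁴.
Hole (subtracted): ⌀6, A = 28.274 mm², y = 213 mm, Ī = 63.617 mm⁴.
By symmetry the centroid is at mid-height, ȳ = 213 mm.
Transfer each piece to the horizontal centroidal axis using Ī + A·d² with d = y − 213:
  bottom flange: d = -204 mm → contributes +187 393 500 mm⁴
  web: d = 0 mm → contributes +59 319 000 mm⁴
  top flange: d = 204 mm → contributes +187 393 500 mm⁴
  hole: d = 0 mm → contributes −63.617 mm⁴
Total I = 434 105 936 mm⁴.

I_x ≈ 4.34 × 10⁸ mm⁴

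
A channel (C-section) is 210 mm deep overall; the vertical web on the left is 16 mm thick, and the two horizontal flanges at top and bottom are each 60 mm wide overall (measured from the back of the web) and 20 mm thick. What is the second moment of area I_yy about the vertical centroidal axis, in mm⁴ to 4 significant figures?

I_yy ≈ 1.395 × 10⁶ mm⁴

Decompose the section into non-overlapping parts with the origin at the bottom-left of its bounding rectangle.
Web: 16 × 210, A = 3 360 mm², x = 8 mm, Ī = 71 680 mm⁴.
Top flange (beyond web): 44 × 20, A = 880 mm², x = 38 mm, Ī = 141 973 mm⁴.
Bottom flange (beyond web): 44 × 20, A = 880 mm², x = 38 mm, Ī = 141 973 mm⁴.
Centroid: x̄ = ΣA·x / ΣA = 18.3125 mm.
Transfer each piece to the vertical centroidal axis using Ī + A·d² with d = x − 18.3125:
  web: d = -10.3125 mm → contributes +429 008 mm⁴
  top flange (beyond web): d = 19.6875 mm → contributes +483 059 mm⁴
  bottom flange (beyond web): d = 19.6875 mm → contributes +483 059 mm⁴
Total I = 1 395 127 mm⁴.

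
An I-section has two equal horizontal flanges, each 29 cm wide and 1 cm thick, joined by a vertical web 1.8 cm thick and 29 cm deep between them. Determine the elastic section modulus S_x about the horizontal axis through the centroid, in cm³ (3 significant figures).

S_x ≈ 1080 cm³

Decompose the section into non-overlapping parts with the origin at the bottom-left of its bounding rectangle.
Bottom flange: 29 × 1, A = 29 cm², y = 0.5 cm, Ī = 2.4167 cm⁴.
Web: 1.8 × 29, A = 52.2 cm², y = 15.5 cm, Ī = 3658.4 cm⁴.
Top flange: 29 × 1, A = 29 cm², y = 30.5 cm, Ī = 2.4167 cm⁴.
By symmetry the centroid is at mid-height, ȳ = 15.5 cm.
Transfer each piece to the horizontal axis through the centroid using Ī + A·d² with d = y − 15.5:
  bottom flange: d = -15 cm → contributes +6527.4 cm⁴
  web: d = 0 cm → contributes +3658.4 cm⁴
  top flange: d = 15 cm → contributes +6527.4 cm⁴
Total I = 16 713 cm⁴.
Extreme fibre distance c = 15.5 cm; S = I/c = 1078.3 cm³.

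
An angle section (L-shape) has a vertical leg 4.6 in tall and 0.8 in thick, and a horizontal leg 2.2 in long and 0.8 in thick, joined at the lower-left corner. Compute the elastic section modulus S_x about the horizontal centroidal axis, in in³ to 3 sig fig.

Treat the section as a set of non-overlapping primitives; coordinates are from the bounding-box lower-left.
Vertical leg: 0.8 × 4.6, A = 3.68 in², y = 2.3 in, Ī = 6.4891 in⁴.
Horizontal leg (remainder): 1.4 × 0.8, A = 1.12 in², y = 0.4 in, Ī = 0.059733 in⁴.
Centroid: ȳ = ΣA·y / ΣA = 1.8567 in.
Transfer each piece to the horizontal centroidal axis using Ī + A·d² with d = y − 1.8567:
  vertical leg: d = 0.44333 in → contributes +7.2124 in⁴
  horizontal leg (remainder): d = -1.4567 in → contributes +2.4362 in⁴
Total I = 9.6486 in⁴.
Extreme fibre distance c = 2.7433 in; S = I/c = 3.5171 in³.

S_x ≈ 3.52 in³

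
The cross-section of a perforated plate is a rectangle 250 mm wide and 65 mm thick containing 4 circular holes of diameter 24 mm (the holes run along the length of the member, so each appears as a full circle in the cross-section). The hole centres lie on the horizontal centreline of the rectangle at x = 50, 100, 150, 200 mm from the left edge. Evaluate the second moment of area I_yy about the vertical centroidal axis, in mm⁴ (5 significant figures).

Decompose the section into non-overlapping parts with the origin at the bottom-left of its bounding rectangle.
Plate: 250 × 65, A = 16 250 mm², x = 125 mm, Ī = 84 635 417 mm⁴.
Hole 1 (subtracted): ⌀24, A = 452.3893 mm², x = 50 mm, Ī = 16286.02 mm⁴.
Hole 2 (subtracted): ⌀24, A = 452.3893 mm², x = 100 mm, Ī = 16286.02 mm⁴.
Hole 3 (subtracted): ⌀24, A = 452.3893 mm², x = 150 mm, Ī = 16286.02 mm⁴.
Hole 4 (subtracted): ⌀24, A = 452.3893 mm², x = 200 mm, Ī = 16286.02 mm⁴.
By symmetry the centroid is at mid-width, x̄ = 125 mm.
Transfer each piece to the vertical centroidal axis using Ī + A·d² with d = x − 125:
  plate: d = 0 mm → contributes +84 635 417 mm⁴
  hole 1: d = -75 mm → contributes −2 560 976 mm⁴
  hole 2: d = -25 mm → contributes −299029.4 mm⁴
  hole 3: d = 25 mm → contributes −299029.4 mm⁴
  hole 4: d = 75 mm → contributes −2 560 976 mm⁴
Total I = 78 915 406 mm⁴.

I_yy ≈ 7.8915 × 10⁷ mm⁴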